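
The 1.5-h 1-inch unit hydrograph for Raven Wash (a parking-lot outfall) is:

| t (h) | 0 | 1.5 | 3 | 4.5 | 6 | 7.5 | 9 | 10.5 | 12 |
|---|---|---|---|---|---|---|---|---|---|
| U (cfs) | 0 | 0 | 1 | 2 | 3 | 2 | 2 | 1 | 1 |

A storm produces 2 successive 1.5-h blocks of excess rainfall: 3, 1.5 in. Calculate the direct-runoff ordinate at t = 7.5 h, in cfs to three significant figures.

Q ≈ 10.5 cfs

By discrete convolution, Q_j = Σ (P_i / 1 in) · U_{j−i}.
At t = 7.5 h (j=5): Q = (3/1)·2 + (1.5/1)·3 = 10.5 cfs.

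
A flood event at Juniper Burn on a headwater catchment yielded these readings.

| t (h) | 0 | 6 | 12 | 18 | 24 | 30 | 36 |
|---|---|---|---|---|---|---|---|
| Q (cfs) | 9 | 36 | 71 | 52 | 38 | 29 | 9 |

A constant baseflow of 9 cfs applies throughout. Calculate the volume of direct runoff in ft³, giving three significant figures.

Direct-runoff ordinates (Q − Q_b): 0.0, 27.0, 62.0, 43.0, 29.0, 20.0, 0.0 cfs.
ΣQ_DR = 181.0 cfs.
With Δt = 6 h = 21600 s, V = ΣQ_DR · Δt = 181.0 × 21600 = 3.91 × 10^6 ft³.

V ≈ 3.91 × 10^6 ft³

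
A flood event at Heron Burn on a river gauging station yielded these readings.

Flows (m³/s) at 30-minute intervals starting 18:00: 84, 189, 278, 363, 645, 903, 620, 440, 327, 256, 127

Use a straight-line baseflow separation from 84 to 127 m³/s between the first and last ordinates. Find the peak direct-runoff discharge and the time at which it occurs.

Subtracting baseflow gives direct-runoff ordinates: 0.00, 100.70, 185.40, 266.10, 543.80, 797.50, 510.20, 325.90, 208.60, 133.30, 0.00 m³/s.
The maximum is 797.50 m³/s, occurring at the reading for t = 20:30.

Q_p = 797.50 m³/s at t = 20:30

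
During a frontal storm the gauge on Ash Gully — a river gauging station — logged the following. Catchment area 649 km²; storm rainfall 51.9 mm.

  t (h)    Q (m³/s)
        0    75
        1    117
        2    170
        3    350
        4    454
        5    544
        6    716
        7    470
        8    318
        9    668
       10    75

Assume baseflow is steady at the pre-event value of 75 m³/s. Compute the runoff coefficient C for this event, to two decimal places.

C ≈ 0.33

ΣQ_DR = 3132 m³/s; V = ΣQ_DR·Δt = 1.128 × 10^7 m³.
Runoff depth d = V / A = 17.37 mm.
C = d / P = 17.37 / 51.9 = 0.33.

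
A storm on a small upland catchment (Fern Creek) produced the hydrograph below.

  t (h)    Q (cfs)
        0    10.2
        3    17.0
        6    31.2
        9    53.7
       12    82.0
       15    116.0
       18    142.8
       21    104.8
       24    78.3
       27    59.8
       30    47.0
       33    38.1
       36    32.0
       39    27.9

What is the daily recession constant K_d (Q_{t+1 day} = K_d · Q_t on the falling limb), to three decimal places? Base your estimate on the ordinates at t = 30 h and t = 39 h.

Between t = 30 h and t = 39 h the flow falls from 47.0 to 27.9 cfs over 3×3 h = 9 h.
Per-interval ratio K = (27.9/47.0)^(1/3) = 0.8404; K_d = K^(24/3) = 0.249.

K_d ≈ 0.249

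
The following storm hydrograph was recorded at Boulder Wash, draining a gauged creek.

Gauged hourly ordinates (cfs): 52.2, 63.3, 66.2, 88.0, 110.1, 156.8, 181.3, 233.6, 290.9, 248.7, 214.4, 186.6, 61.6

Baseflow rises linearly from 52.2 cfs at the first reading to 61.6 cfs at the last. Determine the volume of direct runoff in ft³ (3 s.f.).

V ≈ 4.37 × 10^6 ft³

Direct-runoff ordinates (Q − Q_b): 0.00, 10.32, 12.43, 33.45, 54.77, 100.68, 124.40, 175.92, 232.43, 189.45, 154.37, 125.78, 0.00 cfs.
ΣQ_DR = 1214 cfs.
With Δt = 1 h = 3600 s, V = ΣQ_DR · Δt = 1214 × 3600 = 4.37 × 10^6 ft³.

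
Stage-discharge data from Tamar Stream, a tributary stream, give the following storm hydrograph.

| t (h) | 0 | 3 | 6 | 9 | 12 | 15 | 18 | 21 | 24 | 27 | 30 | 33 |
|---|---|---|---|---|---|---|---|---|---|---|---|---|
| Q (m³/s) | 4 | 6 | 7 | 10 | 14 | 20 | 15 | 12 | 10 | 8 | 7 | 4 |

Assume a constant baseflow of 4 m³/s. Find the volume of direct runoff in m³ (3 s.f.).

V ≈ 7.45 × 10^5 m³

Direct-runoff ordinates (Q − Q_b): 0.0, 2.0, 3.0, 6.0, 10.0, 16.0, 11.0, 8.0, 6.0, 4.0, 3.0, 0.0 m³/s.
ΣQ_DR = 69.00 m³/s.
With Δt = 3 h = 10800 s, V = ΣQ_DR · Δt = 69.00 × 10800 = 7.45 × 10^5 m³.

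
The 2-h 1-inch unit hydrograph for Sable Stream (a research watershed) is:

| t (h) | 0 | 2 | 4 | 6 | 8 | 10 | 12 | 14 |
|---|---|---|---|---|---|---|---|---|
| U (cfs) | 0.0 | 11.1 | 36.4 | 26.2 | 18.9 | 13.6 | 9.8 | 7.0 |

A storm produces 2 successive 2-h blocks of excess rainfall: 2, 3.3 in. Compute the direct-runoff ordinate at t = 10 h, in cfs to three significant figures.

By discrete convolution, Q_j = Σ (P_i / 1 in) · U_{j−i}.
At t = 10 h (j=5): Q = (2/1)·13.6 + (3.3/1)·18.9 = 89.6 cfs.

Q ≈ 89.6 cfs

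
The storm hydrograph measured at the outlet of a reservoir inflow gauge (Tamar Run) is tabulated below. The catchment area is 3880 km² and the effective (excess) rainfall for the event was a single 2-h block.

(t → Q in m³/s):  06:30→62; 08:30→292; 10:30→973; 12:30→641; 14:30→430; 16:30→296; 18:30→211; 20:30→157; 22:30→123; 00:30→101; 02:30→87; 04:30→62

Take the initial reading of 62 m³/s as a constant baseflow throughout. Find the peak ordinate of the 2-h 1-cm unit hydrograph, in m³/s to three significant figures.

Direct runoff: 0.0, 230.0, 911.0, 579.0, 368.0, 234.0, 149.0, 95.0, 61.0, 39.0, 25.0, 0.0 m³/s; ΣQ_DR = 2691 m³/s, peak = 911.0 m³/s.
Runoff depth d = ΣQ_DR·Δt / A = 2691 × 7200 / (3880 km²) = 4.994 mm.
The 1-cm UH is the DRH scaled by (10 mm)/d, so U_p = 911.0 × 10/4.994 = 1820 m³/s.

U_p ≈ 1820 m³/s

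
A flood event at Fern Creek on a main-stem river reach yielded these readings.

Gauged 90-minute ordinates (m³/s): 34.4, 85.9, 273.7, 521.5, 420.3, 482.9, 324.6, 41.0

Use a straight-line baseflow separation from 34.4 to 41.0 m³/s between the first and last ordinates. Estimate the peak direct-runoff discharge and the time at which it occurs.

Q_p = 484.27 m³/s at t = 4.5 h

Subtracting baseflow gives direct-runoff ordinates: 0.00, 50.56, 237.41, 484.27, 382.13, 443.79, 284.54, 0.00 m³/s.
The maximum is 484.27 m³/s, occurring at the reading for t = 4.5 h.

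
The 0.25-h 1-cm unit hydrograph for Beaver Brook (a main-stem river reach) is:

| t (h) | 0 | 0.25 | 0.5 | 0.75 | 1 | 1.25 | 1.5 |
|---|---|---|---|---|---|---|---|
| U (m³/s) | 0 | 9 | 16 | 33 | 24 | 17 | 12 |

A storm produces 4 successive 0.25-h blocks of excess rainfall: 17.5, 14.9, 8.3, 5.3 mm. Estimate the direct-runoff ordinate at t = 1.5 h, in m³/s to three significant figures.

Q ≈ 83.7 m³/s

By discrete convolution, Q_j = Σ (P_i / 10 mm) · U_{j−i}.
At t = 1.5 h (j=6): Q = (17.5/10)·12 + (14.9/10)·17 + (8.3/10)·24 + (5.3/10)·33 = 83.7 m³/s.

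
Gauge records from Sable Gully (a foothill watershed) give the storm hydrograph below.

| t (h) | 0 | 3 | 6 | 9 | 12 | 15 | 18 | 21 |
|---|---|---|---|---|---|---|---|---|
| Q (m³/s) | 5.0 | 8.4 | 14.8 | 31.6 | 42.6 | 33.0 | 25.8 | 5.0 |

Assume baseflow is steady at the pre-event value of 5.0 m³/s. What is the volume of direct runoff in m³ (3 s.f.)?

Direct-runoff ordinates (Q − Q_b): 0.0, 3.4, 9.8, 26.6, 37.6, 28.0, 20.8, 0.0 m³/s.
ΣQ_DR = 126.2 m³/s.
With Δt = 3 h = 10800 s, V = ΣQ_DR · Δt = 126.2 × 10800 = 1.36 × 10^6 m³.

V ≈ 1.36 × 10^6 m³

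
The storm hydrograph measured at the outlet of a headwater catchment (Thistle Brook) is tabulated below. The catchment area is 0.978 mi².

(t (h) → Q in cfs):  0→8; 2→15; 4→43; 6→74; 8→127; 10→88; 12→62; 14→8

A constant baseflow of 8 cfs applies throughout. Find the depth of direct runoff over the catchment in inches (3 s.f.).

d ≈ 1.14 in

Direct runoff: 0.0, 7.0, 35.0, 66.0, 119.0, 80.0, 54.0, 0.0 cfs; ΣQ_DR = 361.0 cfs.
V = ΣQ_DR · Δt = 361.0 × 7200 s = 2.599 × 10^6 ft³.
Over A = 0.978 mi², depth = V / A = 1.14 in.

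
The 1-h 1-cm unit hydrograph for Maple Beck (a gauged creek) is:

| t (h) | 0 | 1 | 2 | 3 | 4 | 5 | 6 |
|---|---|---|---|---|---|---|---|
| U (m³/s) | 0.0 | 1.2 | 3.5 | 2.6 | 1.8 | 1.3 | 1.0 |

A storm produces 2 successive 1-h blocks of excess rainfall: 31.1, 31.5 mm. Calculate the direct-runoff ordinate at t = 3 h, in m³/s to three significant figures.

Q ≈ 19.1 m³/s

By discrete convolution, Q_j = Σ (P_i / 10 mm) · U_{j−i}.
At t = 3 h (j=3): Q = (31.1/10)·2.6 + (31.5/10)·3.5 = 19.1 m³/s.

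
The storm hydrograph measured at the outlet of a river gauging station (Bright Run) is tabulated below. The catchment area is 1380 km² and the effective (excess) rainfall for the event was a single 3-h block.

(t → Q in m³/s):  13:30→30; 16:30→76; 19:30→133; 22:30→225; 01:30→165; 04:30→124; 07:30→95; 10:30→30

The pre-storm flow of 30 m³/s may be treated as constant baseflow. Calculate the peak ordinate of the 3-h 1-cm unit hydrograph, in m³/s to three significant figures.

Direct runoff: 0.0, 46.0, 103.0, 195.0, 135.0, 94.0, 65.0, 0.0 m³/s; ΣQ_DR = 638.0 m³/s, peak = 195.0 m³/s.
Runoff depth d = ΣQ_DR·Δt / A = 638.0 × 10800 / (1380 km²) = 4.993 mm.
The 1-cm UH is the DRH scaled by (10 mm)/d, so U_p = 195.0 × 10/4.993 = 391 m³/s.

U_p ≈ 391 m³/s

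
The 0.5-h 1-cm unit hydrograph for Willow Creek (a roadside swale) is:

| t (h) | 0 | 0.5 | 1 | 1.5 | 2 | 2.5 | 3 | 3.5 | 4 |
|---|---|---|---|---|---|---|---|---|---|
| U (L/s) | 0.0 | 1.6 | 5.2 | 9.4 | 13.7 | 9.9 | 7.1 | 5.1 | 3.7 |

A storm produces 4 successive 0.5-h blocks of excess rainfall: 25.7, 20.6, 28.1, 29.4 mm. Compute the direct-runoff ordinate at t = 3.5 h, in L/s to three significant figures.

Q ≈ 95.8 L/s

By discrete convolution, Q_j = Σ (P_i / 10 mm) · U_{j−i}.
At t = 3.5 h (j=7): Q = (25.7/10)·5.1 + (20.6/10)·7.1 + (28.1/10)·9.9 + (29.4/10)·13.7 = 95.8 L/s.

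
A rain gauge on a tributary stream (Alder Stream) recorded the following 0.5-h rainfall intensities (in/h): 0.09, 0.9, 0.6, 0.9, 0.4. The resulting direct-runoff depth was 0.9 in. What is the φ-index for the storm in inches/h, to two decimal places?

φ ≈ 0.25 in/h

Only the 4 blocks with intensity above φ contribute runoff: 0.9, 0.6, 0.9, 0.4 in/h.
Σ(I−φ)·Δt = d  ⇒  (0.9+0.6+0.9+0.4 − 4φ)·0.5 = 0.9
φ = (2.800 − 0.9/0.5) / 4 = 0.25 in/h.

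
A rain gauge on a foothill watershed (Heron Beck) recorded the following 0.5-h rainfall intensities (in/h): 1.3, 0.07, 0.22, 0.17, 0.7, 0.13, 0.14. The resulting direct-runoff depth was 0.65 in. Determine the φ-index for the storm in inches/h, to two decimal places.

Only the 2 blocks with intensity above φ contribute runoff: 1.3, 0.7 in/h.
Σ(I−φ)·Δt = d  ⇒  (1.3+0.7 − 2φ)·0.5 = 0.65
φ = (2.000 − 0.65/0.5) / 2 = 0.35 in/h.

φ ≈ 0.35 in/h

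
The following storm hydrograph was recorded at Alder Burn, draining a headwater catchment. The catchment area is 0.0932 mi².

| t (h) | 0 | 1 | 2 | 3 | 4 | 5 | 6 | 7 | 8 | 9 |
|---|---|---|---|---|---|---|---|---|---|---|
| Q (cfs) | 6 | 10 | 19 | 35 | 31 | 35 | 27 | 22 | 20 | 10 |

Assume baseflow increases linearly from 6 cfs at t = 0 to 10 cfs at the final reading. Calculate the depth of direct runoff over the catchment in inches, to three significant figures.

Direct runoff: 0.00, 3.56, 12.11, 27.67, 23.22, 26.78, 18.33, 12.89, 10.44, 0.00 cfs; ΣQ_DR = 135.0 cfs.
V = ΣQ_DR · Δt = 135.0 × 3600 s = 4.860 × 10^5 ft³.
Over A = 0.0932 mi², depth = V / A = 2.24 in.

d ≈ 2.24 in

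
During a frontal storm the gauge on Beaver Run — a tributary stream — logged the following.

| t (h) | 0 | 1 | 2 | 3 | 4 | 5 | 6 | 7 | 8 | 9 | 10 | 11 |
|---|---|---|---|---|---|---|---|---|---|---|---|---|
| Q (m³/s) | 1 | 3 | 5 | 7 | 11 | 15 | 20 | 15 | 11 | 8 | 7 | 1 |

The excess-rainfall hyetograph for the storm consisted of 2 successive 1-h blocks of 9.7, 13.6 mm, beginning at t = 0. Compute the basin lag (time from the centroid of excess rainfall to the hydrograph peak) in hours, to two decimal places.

t_L ≈ 4.92 h

Centroid of excess rainfall: t_c = Σ P_i·t̄_i / ΣP_i = 1.0837 h (block centres at 0.5, 1.5 h).
Hydrograph peak occurs at t = 6 h, so basin lag t_L = 6 − 1.0837 = 4.92 h.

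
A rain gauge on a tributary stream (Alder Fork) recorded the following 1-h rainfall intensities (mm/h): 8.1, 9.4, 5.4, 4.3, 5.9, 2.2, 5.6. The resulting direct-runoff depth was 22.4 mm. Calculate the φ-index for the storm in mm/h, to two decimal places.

Only the 6 blocks with intensity above φ contribute runoff: 8.1, 9.4, 5.4, 4.3, 5.9, 5.6 mm/h.
Σ(I−φ)·Δt = d  ⇒  (8.1+9.4+5.4+4.3+5.9+5.6 − 6φ)·1 = 22.4
φ = (38.70 − 22.4/1) / 6 = 2.72 mm/h.

φ ≈ 2.72 mm/h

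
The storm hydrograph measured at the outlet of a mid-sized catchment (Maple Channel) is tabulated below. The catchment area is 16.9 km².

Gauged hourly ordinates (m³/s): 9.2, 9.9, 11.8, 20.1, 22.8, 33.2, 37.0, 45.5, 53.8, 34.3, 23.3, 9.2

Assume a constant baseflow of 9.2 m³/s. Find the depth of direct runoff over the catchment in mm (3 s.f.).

d ≈ 42.5 mm

Direct runoff: 0.0, 0.7, 2.6, 10.9, 13.6, 24.0, 27.8, 36.3, 44.6, 25.1, 14.1, 0.0 m³/s; ΣQ_DR = 199.7 m³/s.
V = ΣQ_DR · Δt = 199.7 × 3600 s = 7.189 × 10^5 m³.
Over A = 16.9 km², depth = V / A = 42.5 mm.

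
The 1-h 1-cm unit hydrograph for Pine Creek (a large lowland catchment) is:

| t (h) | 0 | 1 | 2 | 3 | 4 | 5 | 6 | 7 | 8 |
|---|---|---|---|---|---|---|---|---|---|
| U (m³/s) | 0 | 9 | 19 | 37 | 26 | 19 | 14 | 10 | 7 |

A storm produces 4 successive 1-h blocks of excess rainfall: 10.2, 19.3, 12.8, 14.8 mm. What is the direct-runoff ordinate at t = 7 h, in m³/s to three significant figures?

Q ≈ 100 m³/s

By discrete convolution, Q_j = Σ (P_i / 10 mm) · U_{j−i}.
At t = 7 h (j=7): Q = (10.2/10)·10 + (19.3/10)·14 + (12.8/10)·19 + (14.8/10)·26 = 100 m³/s.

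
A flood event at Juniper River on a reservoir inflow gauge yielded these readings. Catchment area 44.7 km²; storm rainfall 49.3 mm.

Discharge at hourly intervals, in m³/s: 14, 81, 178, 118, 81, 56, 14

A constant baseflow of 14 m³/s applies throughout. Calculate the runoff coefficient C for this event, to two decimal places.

ΣQ_DR = 444.0 m³/s; V = ΣQ_DR·Δt = 1.598 × 10^6 m³.
Runoff depth d = V / A = 35.76 mm.
C = d / P = 35.76 / 49.3 = 0.73.

C ≈ 0.73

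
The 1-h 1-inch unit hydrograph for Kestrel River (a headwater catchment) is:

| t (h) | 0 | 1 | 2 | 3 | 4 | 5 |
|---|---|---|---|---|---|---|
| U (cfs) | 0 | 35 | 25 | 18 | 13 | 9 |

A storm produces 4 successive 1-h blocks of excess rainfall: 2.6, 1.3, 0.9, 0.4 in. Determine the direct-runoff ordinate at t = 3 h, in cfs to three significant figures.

By discrete convolution, Q_j = Σ (P_i / 1 in) · U_{j−i}.
At t = 3 h (j=3): Q = (2.6/1)·18 + (1.3/1)·25 + (0.9/1)·35 + (0.4/1)·0 = 111 cfs.

Q ≈ 111 cfs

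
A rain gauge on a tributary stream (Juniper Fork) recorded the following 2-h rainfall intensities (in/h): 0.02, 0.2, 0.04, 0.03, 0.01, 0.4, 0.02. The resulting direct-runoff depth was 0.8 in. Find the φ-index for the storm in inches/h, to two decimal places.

Only the 2 blocks with intensity above φ contribute runoff: 0.2, 0.4 in/h.
Σ(I−φ)·Δt = d  ⇒  (0.2+0.4 − 2φ)·2 = 0.8
φ = (0.6000 − 0.8/2) / 2 = 0.10 in/h.

φ ≈ 0.10 in/h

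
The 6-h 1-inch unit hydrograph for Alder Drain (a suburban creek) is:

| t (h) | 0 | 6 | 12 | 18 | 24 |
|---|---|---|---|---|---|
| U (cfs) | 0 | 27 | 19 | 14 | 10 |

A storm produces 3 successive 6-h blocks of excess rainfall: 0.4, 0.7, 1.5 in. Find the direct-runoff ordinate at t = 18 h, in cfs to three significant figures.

Q ≈ 59.4 cfs

By discrete convolution, Q_j = Σ (P_i / 1 in) · U_{j−i}.
At t = 18 h (j=3): Q = (0.4/1)·14 + (0.7/1)·19 + (1.5/1)·27 = 59.4 cfs.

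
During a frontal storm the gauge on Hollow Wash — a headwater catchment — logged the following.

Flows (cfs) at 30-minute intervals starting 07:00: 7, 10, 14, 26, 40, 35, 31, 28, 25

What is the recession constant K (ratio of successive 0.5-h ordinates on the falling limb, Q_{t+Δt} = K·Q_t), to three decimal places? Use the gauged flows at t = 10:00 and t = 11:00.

Using the recession-limb readings at t = 10:00 and t = 11:00: Q falls from 31 to 25 cfs over 2 intervals.
K = (Q₂/Q₁)^(1/2) = (25/31)^(1/2) = 0.898.

K ≈ 0.898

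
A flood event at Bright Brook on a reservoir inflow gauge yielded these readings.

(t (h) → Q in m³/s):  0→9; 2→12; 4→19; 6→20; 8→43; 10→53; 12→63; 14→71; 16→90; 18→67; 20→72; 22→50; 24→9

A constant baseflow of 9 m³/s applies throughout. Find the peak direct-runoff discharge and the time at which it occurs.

Subtracting baseflow gives direct-runoff ordinates: 0.0, 3.0, 10.0, 11.0, 34.0, 44.0, 54.0, 62.0, 81.0, 58.0, 63.0, 41.0, 0.0 m³/s.
The maximum is 81.0 m³/s, occurring at the reading for t = 16 h.

Q_p = 81.0 m³/s at t = 16 h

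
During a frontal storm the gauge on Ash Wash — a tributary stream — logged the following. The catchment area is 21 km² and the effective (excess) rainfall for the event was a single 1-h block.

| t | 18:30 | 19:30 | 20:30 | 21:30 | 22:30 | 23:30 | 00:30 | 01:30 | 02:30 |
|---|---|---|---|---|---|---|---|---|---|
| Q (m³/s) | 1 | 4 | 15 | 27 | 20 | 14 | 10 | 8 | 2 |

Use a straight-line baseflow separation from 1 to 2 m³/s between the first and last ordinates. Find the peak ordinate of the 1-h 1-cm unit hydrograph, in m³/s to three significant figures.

U_p ≈ 17.1 m³/s

Direct runoff: 0.00, 2.88, 13.75, 25.62, 18.50, 12.38, 8.25, 6.12, 0.00 m³/s; ΣQ_DR = 87.50 m³/s, peak = 25.62 m³/s.
Runoff depth d = ΣQ_DR·Δt / A = 87.50 × 3600 / (21 km²) = 15.00 mm.
The 1-cm UH is the DRH scaled by (10 mm)/d, so U_p = 25.62 × 10/15.00 = 17.1 m³/s.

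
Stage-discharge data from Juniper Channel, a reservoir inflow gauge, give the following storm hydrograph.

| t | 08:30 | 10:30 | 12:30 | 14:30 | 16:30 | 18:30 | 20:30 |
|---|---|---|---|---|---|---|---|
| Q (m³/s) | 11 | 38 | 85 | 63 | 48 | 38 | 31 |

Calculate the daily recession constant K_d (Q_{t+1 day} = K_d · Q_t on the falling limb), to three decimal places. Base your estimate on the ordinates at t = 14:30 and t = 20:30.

K_d ≈ 0.059

Between t = 14:30 and t = 20:30 the flow falls from 63 to 31 m³/s over 3×2 h = 6 h.
Per-interval ratio K = (31/63)^(1/3) = 0.7895; K_d = K^(24/2) = 0.059.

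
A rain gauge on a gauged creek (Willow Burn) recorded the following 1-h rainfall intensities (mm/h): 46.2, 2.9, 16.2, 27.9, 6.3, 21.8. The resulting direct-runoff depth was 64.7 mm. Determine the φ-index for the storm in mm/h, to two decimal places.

φ ≈ 11.85 mm/h

Only the 4 blocks with intensity above φ contribute runoff: 46.2, 16.2, 27.9, 21.8 mm/h.
Σ(I−φ)·Δt = d  ⇒  (46.2+16.2+27.9+21.8 − 4φ)·1 = 64.7
φ = (112.1 − 64.7/1) / 4 = 11.85 mm/h.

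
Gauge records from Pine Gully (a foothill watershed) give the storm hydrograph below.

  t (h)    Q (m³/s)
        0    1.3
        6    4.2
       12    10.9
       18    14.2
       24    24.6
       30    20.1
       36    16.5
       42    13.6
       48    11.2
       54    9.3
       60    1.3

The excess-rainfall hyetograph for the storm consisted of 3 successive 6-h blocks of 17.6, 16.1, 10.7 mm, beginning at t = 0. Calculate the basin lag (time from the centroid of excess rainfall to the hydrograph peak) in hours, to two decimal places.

t_L ≈ 15.93 h

Centroid of excess rainfall: t_c = Σ P_i·t̄_i / ΣP_i = 8.0676 h (block centres at 3, 9, 15 h).
Hydrograph peak occurs at t = 24 h, so basin lag t_L = 24 − 8.0676 = 15.93 h.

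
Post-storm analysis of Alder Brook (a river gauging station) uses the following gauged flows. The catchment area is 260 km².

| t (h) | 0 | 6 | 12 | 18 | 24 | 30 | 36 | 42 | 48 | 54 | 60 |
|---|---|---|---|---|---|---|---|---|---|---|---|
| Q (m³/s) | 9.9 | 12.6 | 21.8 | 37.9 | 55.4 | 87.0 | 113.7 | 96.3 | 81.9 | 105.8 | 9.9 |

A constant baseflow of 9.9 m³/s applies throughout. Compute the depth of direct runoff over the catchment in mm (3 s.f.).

d ≈ 43.5 mm

Direct runoff: 0.0, 2.7, 11.9, 28.0, 45.5, 77.1, 103.8, 86.4, 72.0, 95.9, 0.0 m³/s; ΣQ_DR = 523.3 m³/s.
V = ΣQ_DR · Δt = 523.3 × 21600 s = 1.130 × 10^7 m³.
Over A = 260 km², depth = V / A = 43.5 mm.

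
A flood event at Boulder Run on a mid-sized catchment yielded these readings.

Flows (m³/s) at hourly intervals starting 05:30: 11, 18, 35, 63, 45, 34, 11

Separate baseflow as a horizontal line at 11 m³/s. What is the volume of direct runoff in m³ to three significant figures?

V ≈ 5.04 × 10^5 m³

Direct-runoff ordinates (Q − Q_b): 0.0, 7.0, 24.0, 52.0, 34.0, 23.0, 0.0 m³/s.
ΣQ_DR = 140.0 m³/s.
With Δt = 1 h = 3600 s, V = ΣQ_DR · Δt = 140.0 × 3600 = 5.04 × 10^5 m³.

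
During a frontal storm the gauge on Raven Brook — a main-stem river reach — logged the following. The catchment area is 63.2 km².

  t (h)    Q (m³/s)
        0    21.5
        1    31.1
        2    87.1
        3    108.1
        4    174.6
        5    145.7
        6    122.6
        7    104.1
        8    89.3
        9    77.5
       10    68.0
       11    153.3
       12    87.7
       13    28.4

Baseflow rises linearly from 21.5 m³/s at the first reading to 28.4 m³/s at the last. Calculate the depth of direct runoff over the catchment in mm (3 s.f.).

d ≈ 54.1 mm

Direct runoff: 0.00, 9.07, 64.54, 85.01, 150.98, 121.55, 97.92, 78.88, 63.55, 51.22, 41.19, 125.96, 59.83, 0.00 m³/s; ΣQ_DR = 949.7 m³/s.
V = ΣQ_DR · Δt = 949.7 × 3600 s = 3.419 × 10^6 m³.
Over A = 63.2 km², depth = V / A = 54.1 mm.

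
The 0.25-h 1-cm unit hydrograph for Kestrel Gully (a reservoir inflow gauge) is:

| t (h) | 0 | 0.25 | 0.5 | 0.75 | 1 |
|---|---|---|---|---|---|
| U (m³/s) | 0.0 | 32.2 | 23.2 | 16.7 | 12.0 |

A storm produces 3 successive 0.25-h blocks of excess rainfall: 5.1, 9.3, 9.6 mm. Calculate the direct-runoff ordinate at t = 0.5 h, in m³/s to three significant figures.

Q ≈ 41.8 m³/s

By discrete convolution, Q_j = Σ (P_i / 10 mm) · U_{j−i}.
At t = 0.5 h (j=2): Q = (5.1/10)·23.2 + (9.3/10)·32.2 + (9.6/10)·0.0 = 41.8 m³/s.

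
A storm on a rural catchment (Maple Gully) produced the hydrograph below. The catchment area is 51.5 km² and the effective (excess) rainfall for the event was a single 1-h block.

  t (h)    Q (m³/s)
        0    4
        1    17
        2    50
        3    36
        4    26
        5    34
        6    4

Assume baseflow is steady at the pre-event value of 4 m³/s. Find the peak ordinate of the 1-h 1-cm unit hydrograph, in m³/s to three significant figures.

U_p ≈ 46.0 m³/s

Direct runoff: 0.0, 13.0, 46.0, 32.0, 22.0, 30.0, 0.0 m³/s; ΣQ_DR = 143.0 m³/s, peak = 46.0 m³/s.
Runoff depth d = ΣQ_DR·Δt / A = 143.0 × 3600 / (51.5 km²) = 9.996 mm.
The 1-cm UH is the DRH scaled by (10 mm)/d, so U_p = 46.0 × 10/9.996 = 46.0 m³/s.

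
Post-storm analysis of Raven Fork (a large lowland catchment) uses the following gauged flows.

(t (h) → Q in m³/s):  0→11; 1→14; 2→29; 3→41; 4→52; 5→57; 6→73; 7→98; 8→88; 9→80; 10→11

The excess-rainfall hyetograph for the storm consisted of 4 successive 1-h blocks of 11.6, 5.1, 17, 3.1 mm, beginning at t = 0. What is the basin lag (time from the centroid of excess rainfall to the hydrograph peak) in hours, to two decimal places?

t_L ≈ 5.18 h

Centroid of excess rainfall: t_c = Σ P_i·t̄_i / ΣP_i = 1.8152 h (block centres at 0.5, 1.5, 2.5, 3.5 h).
Hydrograph peak occurs at t = 7 h, so basin lag t_L = 7 − 1.8152 = 5.18 h.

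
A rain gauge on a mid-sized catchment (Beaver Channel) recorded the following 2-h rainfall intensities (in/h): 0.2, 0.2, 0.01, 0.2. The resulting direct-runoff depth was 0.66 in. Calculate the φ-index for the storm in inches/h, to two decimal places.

Only the 3 blocks with intensity above φ contribute runoff: 0.2, 0.2, 0.2 in/h.
Σ(I−φ)·Δt = d  ⇒  (0.2+0.2+0.2 − 3φ)·2 = 0.66
φ = (0.6000 − 0.66/2) / 3 = 0.09 in/h.

φ ≈ 0.09 in/h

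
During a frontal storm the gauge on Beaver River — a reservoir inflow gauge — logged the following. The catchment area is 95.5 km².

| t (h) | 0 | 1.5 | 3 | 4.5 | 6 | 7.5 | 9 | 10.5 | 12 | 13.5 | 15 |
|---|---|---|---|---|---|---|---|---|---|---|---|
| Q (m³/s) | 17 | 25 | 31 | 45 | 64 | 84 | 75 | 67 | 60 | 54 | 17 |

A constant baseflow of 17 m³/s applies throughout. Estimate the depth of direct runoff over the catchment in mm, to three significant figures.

Direct runoff: 0.0, 8.0, 14.0, 28.0, 47.0, 67.0, 58.0, 50.0, 43.0, 37.0, 0.0 m³/s; ΣQ_DR = 352.0 m³/s.
V = ΣQ_DR · Δt = 352.0 × 5400 s = 1.901 × 10^6 m³.
Over A = 95.5 km², depth = V / A = 19.9 mm.

d ≈ 19.9 mm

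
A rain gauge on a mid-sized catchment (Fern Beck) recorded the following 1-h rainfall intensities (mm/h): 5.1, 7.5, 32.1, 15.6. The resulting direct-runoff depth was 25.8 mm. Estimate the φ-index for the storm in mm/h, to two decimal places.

φ ≈ 10.95 mm/h

Only the 2 blocks with intensity above φ contribute runoff: 32.1, 15.6 mm/h.
Σ(I−φ)·Δt = d  ⇒  (32.1+15.6 − 2φ)·1 = 25.8
φ = (47.70 − 25.8/1) / 2 = 10.95 mm/h.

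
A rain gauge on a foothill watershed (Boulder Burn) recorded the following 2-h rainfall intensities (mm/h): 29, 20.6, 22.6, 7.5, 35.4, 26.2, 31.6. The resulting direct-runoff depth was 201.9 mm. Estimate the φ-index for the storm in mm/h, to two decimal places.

φ ≈ 10.74 mm/h

Only the 6 blocks with intensity above φ contribute runoff: 29, 20.6, 22.6, 35.4, 26.2, 31.6 mm/h.
Σ(I−φ)·Δt = d  ⇒  (29+20.6+22.6+35.4+26.2+31.6 − 6φ)·2 = 201.9
φ = (165.4 − 201.9/2) / 6 = 10.74 mm/h.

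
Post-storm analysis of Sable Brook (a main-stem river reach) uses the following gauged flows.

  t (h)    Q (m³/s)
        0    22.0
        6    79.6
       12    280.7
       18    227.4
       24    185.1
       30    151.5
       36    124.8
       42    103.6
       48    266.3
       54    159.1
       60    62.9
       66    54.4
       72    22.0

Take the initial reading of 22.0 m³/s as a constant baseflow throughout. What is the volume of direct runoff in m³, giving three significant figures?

V ≈ 3.14 × 10^7 m³

Direct-runoff ordinates (Q − Q_b): 0.0, 57.6, 258.7, 205.4, 163.1, 129.5, 102.8, 81.6, 244.3, 137.1, 40.9, 32.4, 0.0 m³/s.
ΣQ_DR = 1453 m³/s.
With Δt = 6 h = 21600 s, V = ΣQ_DR · Δt = 1453 × 21600 = 3.14 × 10^7 m³.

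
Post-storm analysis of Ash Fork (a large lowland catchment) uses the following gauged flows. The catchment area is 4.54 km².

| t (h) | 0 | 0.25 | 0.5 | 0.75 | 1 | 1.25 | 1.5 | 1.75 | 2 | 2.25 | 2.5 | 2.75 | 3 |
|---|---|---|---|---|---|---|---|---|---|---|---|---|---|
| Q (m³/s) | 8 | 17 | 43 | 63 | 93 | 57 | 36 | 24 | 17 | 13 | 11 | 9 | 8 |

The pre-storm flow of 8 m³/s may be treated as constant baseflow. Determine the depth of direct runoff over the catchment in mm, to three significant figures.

Direct runoff: 0.0, 9.0, 35.0, 55.0, 85.0, 49.0, 28.0, 16.0, 9.0, 5.0, 3.0, 1.0, 0.0 m³/s; ΣQ_DR = 295.0 m³/s.
V = ΣQ_DR · Δt = 295.0 × 900 s = 2.655 × 10^5 m³.
Over A = 4.54 km², depth = V / A = 58.5 mm.

d ≈ 58.5 mm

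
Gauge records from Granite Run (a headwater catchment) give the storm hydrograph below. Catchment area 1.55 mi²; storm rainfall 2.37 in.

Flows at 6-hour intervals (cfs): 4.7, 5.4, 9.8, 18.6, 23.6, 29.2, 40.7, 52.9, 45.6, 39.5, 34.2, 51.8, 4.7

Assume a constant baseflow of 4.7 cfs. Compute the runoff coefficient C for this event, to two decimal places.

C ≈ 0.76

ΣQ_DR = 299.6 cfs; V = ΣQ_DR·Δt = 6.471 × 10^6 ft³.
Runoff depth d = V / A = 1.797 in.
C = d / P = 1.797 / 2.37 = 0.76.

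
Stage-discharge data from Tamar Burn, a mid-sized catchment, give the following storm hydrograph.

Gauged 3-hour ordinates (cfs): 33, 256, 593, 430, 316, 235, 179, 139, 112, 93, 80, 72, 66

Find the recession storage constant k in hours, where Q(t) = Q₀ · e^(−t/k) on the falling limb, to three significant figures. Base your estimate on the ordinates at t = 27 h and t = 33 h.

On the falling limb, Q drops from 93 to 72 cfs between t = 27 h and t = 33 h (Δt = 6 h).
k = −Δt / ln(Q₂/Q₁) = −6 / ln(72/93) = 23.4 h.

k ≈ 23.4 h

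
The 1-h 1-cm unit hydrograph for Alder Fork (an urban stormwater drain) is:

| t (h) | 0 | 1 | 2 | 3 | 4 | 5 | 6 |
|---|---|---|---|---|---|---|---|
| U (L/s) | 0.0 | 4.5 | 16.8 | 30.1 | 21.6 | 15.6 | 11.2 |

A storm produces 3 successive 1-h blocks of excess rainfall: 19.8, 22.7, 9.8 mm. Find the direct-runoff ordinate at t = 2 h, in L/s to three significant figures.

Q ≈ 43.5 L/s

By discrete convolution, Q_j = Σ (P_i / 10 mm) · U_{j−i}.
At t = 2 h (j=2): Q = (19.8/10)·16.8 + (22.7/10)·4.5 + (9.8/10)·0.0 = 43.5 L/s.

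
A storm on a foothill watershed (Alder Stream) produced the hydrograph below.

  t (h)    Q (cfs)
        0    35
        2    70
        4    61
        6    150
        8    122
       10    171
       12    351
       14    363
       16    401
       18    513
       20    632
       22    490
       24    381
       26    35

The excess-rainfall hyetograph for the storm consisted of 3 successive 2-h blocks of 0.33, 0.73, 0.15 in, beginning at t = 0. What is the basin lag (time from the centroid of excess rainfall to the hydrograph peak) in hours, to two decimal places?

Centroid of excess rainfall: t_c = Σ P_i·t̄_i / ΣP_i = 2.7025 h (block centres at 1, 3, 5 h).
Hydrograph peak occurs at t = 20 h, so basin lag t_L = 20 − 2.7025 = 17.30 h.

t_L ≈ 17.30 h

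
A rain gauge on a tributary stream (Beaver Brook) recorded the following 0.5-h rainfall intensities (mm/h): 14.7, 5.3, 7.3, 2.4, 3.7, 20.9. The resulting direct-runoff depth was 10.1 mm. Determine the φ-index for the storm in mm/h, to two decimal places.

Only the 2 blocks with intensity above φ contribute runoff: 14.7, 20.9 mm/h.
Σ(I−φ)·Δt = d  ⇒  (14.7+20.9 − 2φ)·0.5 = 10.1
φ = (35.60 − 10.1/0.5) / 2 = 7.70 mm/h.

φ ≈ 7.70 mm/h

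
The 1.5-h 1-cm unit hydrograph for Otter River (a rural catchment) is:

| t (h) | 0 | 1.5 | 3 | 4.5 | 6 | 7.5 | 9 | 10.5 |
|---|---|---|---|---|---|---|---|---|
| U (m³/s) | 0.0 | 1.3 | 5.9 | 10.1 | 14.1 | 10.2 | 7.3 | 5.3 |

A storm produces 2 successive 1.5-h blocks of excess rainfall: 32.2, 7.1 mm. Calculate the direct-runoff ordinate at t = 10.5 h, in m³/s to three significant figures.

Q ≈ 22.2 m³/s

By discrete convolution, Q_j = Σ (P_i / 10 mm) · U_{j−i}.
At t = 10.5 h (j=7): Q = (32.2/10)·5.3 + (7.1/10)·7.3 = 22.2 m³/s.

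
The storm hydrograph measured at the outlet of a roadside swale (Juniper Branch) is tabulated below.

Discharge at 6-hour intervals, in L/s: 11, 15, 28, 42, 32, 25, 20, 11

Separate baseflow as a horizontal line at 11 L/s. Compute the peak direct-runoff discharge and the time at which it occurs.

Q_p = 31.0 L/s at t = 18 h

Subtracting baseflow gives direct-runoff ordinates: 0.0, 4.0, 17.0, 31.0, 21.0, 14.0, 9.0, 0.0 L/s.
The maximum is 31.0 L/s, occurring at the reading for t = 18 h.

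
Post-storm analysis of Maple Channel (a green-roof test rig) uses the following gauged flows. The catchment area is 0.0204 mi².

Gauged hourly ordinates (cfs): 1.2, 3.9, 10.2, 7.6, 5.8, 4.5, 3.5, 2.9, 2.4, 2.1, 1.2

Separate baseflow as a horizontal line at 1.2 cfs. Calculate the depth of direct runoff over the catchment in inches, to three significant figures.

Direct runoff: 0.0, 2.7, 9.0, 6.4, 4.6, 3.3, 2.3, 1.7, 1.2, 0.9, 0.0 cfs; ΣQ_DR = 32.10 cfs.
V = ΣQ_DR · Δt = 32.10 × 3600 s = 1.156 × 10^5 ft³.
Over A = 0.0204 mi², depth = V / A = 2.44 in.

d ≈ 2.44 in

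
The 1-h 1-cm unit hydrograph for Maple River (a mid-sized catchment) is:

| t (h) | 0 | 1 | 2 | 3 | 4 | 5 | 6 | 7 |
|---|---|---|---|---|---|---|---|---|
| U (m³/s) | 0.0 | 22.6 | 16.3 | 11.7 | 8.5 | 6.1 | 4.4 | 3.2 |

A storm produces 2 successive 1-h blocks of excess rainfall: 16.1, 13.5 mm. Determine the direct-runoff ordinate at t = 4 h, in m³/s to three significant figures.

Q ≈ 29.5 m³/s

By discrete convolution, Q_j = Σ (P_i / 10 mm) · U_{j−i}.
At t = 4 h (j=4): Q = (16.1/10)·8.5 + (13.5/10)·11.7 = 29.5 m³/s.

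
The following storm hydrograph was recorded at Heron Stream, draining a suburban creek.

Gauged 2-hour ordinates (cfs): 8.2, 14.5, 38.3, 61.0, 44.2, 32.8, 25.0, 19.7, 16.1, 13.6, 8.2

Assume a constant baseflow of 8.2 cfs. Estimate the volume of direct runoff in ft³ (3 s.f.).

V ≈ 1.38 × 10^6 ft³

Direct-runoff ordinates (Q − Q_b): 0.0, 6.3, 30.1, 52.8, 36.0, 24.6, 16.8, 11.5, 7.9, 5.4, 0.0 cfs.
ΣQ_DR = 191.4 cfs.
With Δt = 2 h = 7200 s, V = ΣQ_DR · Δt = 191.4 × 7200 = 1.38 × 10^6 ft³.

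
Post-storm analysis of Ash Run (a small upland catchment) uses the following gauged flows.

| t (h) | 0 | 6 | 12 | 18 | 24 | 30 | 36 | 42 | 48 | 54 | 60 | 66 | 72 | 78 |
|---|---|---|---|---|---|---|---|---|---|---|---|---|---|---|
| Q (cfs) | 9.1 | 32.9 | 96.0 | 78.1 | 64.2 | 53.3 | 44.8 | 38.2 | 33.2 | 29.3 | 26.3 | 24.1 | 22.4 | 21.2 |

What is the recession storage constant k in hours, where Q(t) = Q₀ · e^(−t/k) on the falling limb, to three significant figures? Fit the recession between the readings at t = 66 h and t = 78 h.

On the falling limb, Q drops from 24.1 to 21.2 cfs between t = 66 h and t = 78 h (Δt = 12 h).
k = −Δt / ln(Q₂/Q₁) = −12 / ln(21.2/24.1) = 93.6 h.

k ≈ 93.6 h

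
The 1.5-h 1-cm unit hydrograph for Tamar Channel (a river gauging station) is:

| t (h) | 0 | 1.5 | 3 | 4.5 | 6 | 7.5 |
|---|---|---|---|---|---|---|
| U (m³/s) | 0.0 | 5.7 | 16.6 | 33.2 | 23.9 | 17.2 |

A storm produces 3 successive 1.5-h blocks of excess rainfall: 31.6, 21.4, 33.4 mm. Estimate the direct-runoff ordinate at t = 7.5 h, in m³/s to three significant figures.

Q ≈ 216 m³/s

By discrete convolution, Q_j = Σ (P_i / 10 mm) · U_{j−i}.
At t = 7.5 h (j=5): Q = (31.6/10)·17.2 + (21.4/10)·23.9 + (33.4/10)·33.2 = 216 m³/s.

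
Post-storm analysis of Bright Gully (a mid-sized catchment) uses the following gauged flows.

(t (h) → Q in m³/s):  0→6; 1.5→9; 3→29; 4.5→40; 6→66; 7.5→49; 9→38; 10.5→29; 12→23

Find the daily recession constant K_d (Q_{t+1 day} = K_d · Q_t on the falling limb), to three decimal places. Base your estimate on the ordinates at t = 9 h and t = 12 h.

Between t = 9 h and t = 12 h the flow falls from 38 to 23 m³/s over 2×1.5 h = 3 h.
Per-interval ratio K = (23/38)^(1/2) = 0.7780; K_d = K^(24/1.5) = 0.018.

K_d ≈ 0.018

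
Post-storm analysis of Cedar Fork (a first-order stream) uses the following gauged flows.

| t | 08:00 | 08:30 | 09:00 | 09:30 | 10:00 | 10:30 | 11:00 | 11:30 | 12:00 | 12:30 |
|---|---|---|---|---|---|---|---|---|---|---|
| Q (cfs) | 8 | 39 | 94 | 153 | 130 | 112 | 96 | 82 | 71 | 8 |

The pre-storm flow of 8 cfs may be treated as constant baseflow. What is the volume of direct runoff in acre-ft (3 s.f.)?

V ≈ 29.5 acre-ft

Direct-runoff ordinates (Q − Q_b): 0.0, 31.0, 86.0, 145.0, 122.0, 104.0, 88.0, 74.0, 63.0, 0.0 cfs.
ΣQ_DR = 713.0 cfs.
With Δt = 0.5 h = 1800 s, V = ΣQ_DR · Δt = 713.0 × 1800 = 1.28 × 10^6 ft³ = 29.5 acre-ft.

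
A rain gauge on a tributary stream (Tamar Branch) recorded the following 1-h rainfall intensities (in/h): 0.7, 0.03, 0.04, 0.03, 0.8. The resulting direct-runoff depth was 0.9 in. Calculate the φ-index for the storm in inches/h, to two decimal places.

φ ≈ 0.30 in/h

Only the 2 blocks with intensity above φ contribute runoff: 0.7, 0.8 in/h.
Σ(I−φ)·Δt = d  ⇒  (0.7+0.8 − 2φ)·1 = 0.9
φ = (1.500 − 0.9/1) / 2 = 0.30 in/h.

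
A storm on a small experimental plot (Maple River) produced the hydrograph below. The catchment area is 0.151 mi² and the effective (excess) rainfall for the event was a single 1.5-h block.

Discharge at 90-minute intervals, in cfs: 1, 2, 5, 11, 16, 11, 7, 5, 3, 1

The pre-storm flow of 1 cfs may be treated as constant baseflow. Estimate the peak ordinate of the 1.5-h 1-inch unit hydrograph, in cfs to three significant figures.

U_p ≈ 18.7 cfs

Direct runoff: 0.0, 1.0, 4.0, 10.0, 15.0, 10.0, 6.0, 4.0, 2.0, 0.0 cfs; ΣQ_DR = 52.00 cfs, peak = 15.0 cfs.
Runoff depth d = ΣQ_DR·Δt / A = 52.00 × 5400 / (0.151 mi²) = 0.8004 in.
The 1-inch UH is the DRH scaled by (1 in)/d, so U_p = 15.0 × 1/0.8004 = 18.7 cfs.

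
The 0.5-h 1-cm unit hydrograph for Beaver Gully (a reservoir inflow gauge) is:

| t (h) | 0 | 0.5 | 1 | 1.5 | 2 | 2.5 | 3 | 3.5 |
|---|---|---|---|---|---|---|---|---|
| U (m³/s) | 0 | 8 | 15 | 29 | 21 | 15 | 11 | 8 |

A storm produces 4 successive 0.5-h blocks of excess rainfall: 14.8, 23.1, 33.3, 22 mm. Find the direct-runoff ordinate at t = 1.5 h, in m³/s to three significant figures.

Q ≈ 104 m³/s

By discrete convolution, Q_j = Σ (P_i / 10 mm) · U_{j−i}.
At t = 1.5 h (j=3): Q = (14.8/10)·29 + (23.1/10)·15 + (33.3/10)·8 + (22/10)·0 = 104 m³/s.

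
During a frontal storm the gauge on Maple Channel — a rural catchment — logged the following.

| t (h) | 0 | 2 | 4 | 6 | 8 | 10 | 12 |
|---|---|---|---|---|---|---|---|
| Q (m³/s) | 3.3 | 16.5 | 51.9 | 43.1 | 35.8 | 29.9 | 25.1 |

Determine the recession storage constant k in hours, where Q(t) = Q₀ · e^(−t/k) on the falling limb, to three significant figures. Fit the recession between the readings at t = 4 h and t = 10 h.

On the falling limb, Q drops from 51.9 to 29.9 m³/s between t = 4 h and t = 10 h (Δt = 6 h).
k = −Δt / ln(Q₂/Q₁) = −6 / ln(29.9/51.9) = 10.9 h.

k ≈ 10.9 h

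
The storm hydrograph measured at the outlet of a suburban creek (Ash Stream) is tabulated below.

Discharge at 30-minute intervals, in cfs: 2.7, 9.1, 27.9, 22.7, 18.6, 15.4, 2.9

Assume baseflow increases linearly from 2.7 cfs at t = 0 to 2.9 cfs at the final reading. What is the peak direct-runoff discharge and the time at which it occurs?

Q_p = 25.13 cfs at t = 1 h

Subtracting baseflow gives direct-runoff ordinates: 0.00, 6.37, 25.13, 19.90, 15.77, 12.53, 0.00 cfs.
The maximum is 25.13 cfs, occurring at the reading for t = 1 h.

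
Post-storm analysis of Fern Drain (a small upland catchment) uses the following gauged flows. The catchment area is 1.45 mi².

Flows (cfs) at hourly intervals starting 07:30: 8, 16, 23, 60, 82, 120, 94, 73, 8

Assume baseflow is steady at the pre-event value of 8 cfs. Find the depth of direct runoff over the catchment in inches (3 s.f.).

d ≈ 0.440 in

Direct runoff: 0.0, 8.0, 15.0, 52.0, 74.0, 112.0, 86.0, 65.0, 0.0 cfs; ΣQ_DR = 412.0 cfs.
V = ΣQ_DR · Δt = 412.0 × 3600 s = 1.483 × 10^6 ft³.
Over A = 1.45 mi², depth = V / A = 0.440 in.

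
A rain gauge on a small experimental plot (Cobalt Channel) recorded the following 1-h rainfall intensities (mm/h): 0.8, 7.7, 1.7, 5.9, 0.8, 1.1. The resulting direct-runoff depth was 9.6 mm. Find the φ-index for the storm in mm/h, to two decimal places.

Only the 2 blocks with intensity above φ contribute runoff: 7.7, 5.9 mm/h.
Σ(I−φ)·Δt = d  ⇒  (7.7+5.9 − 2φ)·1 = 9.6
φ = (13.60 − 9.6/1) / 2 = 2.00 mm/h.

φ ≈ 2.00 mm/h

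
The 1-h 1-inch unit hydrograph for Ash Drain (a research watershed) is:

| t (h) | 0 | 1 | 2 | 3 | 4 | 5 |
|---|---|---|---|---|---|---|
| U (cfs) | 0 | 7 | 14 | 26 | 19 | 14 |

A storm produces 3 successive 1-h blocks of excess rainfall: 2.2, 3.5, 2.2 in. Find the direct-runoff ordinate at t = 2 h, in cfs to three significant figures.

Q ≈ 55.3 cfs

By discrete convolution, Q_j = Σ (P_i / 1 in) · U_{j−i}.
At t = 2 h (j=2): Q = (2.2/1)·14 + (3.5/1)·7 + (2.2/1)·0 = 55.3 cfs.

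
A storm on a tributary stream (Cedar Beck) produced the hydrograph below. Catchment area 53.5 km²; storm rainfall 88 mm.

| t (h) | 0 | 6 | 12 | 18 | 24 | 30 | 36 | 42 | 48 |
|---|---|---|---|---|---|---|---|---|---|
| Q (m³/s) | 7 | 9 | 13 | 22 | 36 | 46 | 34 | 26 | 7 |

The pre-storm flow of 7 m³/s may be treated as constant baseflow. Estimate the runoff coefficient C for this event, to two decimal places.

ΣQ_DR = 137.0 m³/s; V = ΣQ_DR·Δt = 2.959 × 10^6 m³.
Runoff depth d = V / A = 55.31 mm.
C = d / P = 55.31 / 88 = 0.63.

C ≈ 0.63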